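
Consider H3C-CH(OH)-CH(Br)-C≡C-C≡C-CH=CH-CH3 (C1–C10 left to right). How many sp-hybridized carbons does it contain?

C1: sp3
C2: sp3
C3: sp3
C4: sp ✓
C5: sp ✓
C6: sp ✓
C7: sp ✓
C8: sp2
C9: sp2
C10: sp3
C4, C5, C6, C7 → 4 sp carbons.

4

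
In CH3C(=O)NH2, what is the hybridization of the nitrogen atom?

sp²

The nitrogen lone pair is delocalised into the carbonyl π system (amide resonance), so N is planar sp2 rather than the sp3 a naive steric count of 4 would suggest.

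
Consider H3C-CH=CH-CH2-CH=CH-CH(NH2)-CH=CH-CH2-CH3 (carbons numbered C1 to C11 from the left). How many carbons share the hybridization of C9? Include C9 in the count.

C9 is sp2 (one π bond).
C1: sp3
C2: sp2 ✓
C3: sp2 ✓
C4: sp3
C5: sp2 ✓
C6: sp2 ✓
C7: sp3
C8: sp2 ✓
C9: sp2 ✓
C10: sp3
C11: sp3
6 carbons are sp2.

6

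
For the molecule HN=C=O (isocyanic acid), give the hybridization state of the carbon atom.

The carbon atom has 2 σ bonds, plus two π bonds: steric number 2 → sp.

sp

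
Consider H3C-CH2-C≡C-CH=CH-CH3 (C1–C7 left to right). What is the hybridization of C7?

C7: 4 σ bonds; 4 regions of electron density → sp3.

sp³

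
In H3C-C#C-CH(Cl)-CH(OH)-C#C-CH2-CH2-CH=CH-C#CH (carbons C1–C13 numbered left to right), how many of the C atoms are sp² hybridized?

C1: sp3
C2: sp
C3: sp
C4: sp3
C5: sp3
C6: sp
C7: sp
C8: sp3
C9: sp3
C10: sp2 ✓
C11: sp2 ✓
C12: sp
C13: sp
C10, C11 → 2 sp2 carbons.

2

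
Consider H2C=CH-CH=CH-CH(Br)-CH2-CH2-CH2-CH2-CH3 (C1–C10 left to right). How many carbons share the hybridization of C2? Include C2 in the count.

C2 is sp2 (one π bond).
C1: sp2 ✓
C2: sp2 ✓
C3: sp2 ✓
C4: sp2 ✓
C5: sp3
C6: sp3
C7: sp3
C8: sp3
C9: sp3
C10: sp3
4 carbons are sp2.

4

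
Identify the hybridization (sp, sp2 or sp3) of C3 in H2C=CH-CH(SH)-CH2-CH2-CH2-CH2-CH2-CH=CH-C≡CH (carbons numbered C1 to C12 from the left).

sp³

C3 — 4 σ bonds. Steric number 4, so sp3.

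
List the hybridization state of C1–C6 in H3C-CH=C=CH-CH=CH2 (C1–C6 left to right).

C1 sp3, C2 sp2, C3 sp, C4 sp2, C5 sp2, C6 sp2

C1: 4 σ bonds; 4 regions of electron density → sp3.
C2 has 3 σ bonds, plus one π bond: steric number 3 → sp2.
C3: 2 σ bonds, plus two π bonds — 2 electron domains, sp.
C4 (3 σ bonds, plus one π bond) has steric number 3: sp2.
C5: 3 σ bonds, plus one π bond; 3 regions of electron density → sp2.
C6: 3 σ bonds, plus one π bond — 3 electron domains, sp2.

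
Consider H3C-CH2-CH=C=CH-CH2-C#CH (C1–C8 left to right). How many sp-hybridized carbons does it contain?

3

C1: sp3
C2: sp3
C3: sp2
C4: sp ✓
C5: sp2
C6: sp3
C7: sp ✓
C8: sp ✓
C4, C7, C8 → 3 sp carbons.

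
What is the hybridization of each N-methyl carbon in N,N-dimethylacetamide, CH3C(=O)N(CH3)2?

Each N-methyl carbon (4 σ bonds) has steric number 4: sp3.

sp3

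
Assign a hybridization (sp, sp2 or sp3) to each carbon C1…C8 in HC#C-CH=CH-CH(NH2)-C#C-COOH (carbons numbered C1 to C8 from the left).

C1 sp, C2 sp, C3 sp2, C4 sp2, C5 sp3, C6 sp, C7 sp, C8 sp2

C1: 2 σ bonds, plus two π bonds — 2 electron domains, sp.
C2: 2 σ bonds, plus two π bonds; 2 regions of electron density → sp.
C3 is sp2: 3 σ bonds, plus one π bond, 3 electron-density regions.
C4 — 3 σ bonds, plus one π bond. Steric number 3, so sp2.
C5 is sp3: 4 σ bonds, 4 electron-density regions.
C6: 2 σ bonds, plus two π bonds — 2 electron domains, sp.
C7: 2 σ bonds, plus two π bonds; 2 regions of electron density → sp.
C8 has 3 σ bonds, plus one π bond: steric number 3 → sp2.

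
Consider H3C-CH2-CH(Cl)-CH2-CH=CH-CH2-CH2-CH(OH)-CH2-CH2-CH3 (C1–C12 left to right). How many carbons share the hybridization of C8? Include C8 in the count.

C8 is sp3 (only σ bonds).
C1: sp3 ✓
C2: sp3 ✓
C3: sp3 ✓
C4: sp3 ✓
C5: sp2
C6: sp2
C7: sp3 ✓
C8: sp3 ✓
C9: sp3 ✓
C10: sp3 ✓
C11: sp3 ✓
C12: sp3 ✓
10 carbons are sp3.

10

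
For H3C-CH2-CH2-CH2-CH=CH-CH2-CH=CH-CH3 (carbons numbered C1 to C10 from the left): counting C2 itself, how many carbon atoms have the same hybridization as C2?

C2 is sp3 (only σ bonds).
C1: sp3 ✓
C2: sp3 ✓
C3: sp3 ✓
C4: sp3 ✓
C5: sp2
C6: sp2
C7: sp3 ✓
C8: sp2
C9: sp2
C10: sp3 ✓
6 carbons are sp3.

6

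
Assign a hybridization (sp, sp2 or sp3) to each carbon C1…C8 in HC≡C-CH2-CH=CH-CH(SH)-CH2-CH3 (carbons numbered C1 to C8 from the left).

C1 sp, C2 sp, C3 sp3, C4 sp2, C5 sp2, C6 sp3, C7 sp3, C8 sp3

C1: 2 σ bonds, plus two π bonds; 2 regions of electron density → sp.
C2: 2 σ bonds, plus two π bonds — 2 electron domains, sp.
C3 carries 4 σ bonds, giving a steric number of 4, so it is sp3.
C4 has 3 σ bonds, plus one π bond: steric number 3 → sp2.
C5 carries 3 σ bonds, plus one π bond, giving a steric number of 3, so it is sp2.
C6 is sp3: 4 σ bonds, 4 electron-density regions.
C7: 4 σ bonds — 4 electron domains, sp3.
C8 is sp3: 4 σ bonds, 4 electron-density regions.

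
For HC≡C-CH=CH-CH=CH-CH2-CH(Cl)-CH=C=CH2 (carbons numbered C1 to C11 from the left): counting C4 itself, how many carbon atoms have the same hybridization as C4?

C4 is sp2 (one π bond).
C1: sp
C2: sp
C3: sp2 ✓
C4: sp2 ✓
C5: sp2 ✓
C6: sp2 ✓
C7: sp3
C8: sp3
C9: sp2 ✓
C10: sp
C11: sp2 ✓
6 carbons are sp2.

6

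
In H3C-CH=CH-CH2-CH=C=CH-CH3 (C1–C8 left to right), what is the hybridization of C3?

C3 carries 3 σ bonds, plus one π bond, giving a steric number of 3, so it is sp2.

sp²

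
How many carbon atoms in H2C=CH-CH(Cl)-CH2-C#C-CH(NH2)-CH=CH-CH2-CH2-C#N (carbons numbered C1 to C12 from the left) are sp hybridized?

C1: sp2
C2: sp2
C3: sp3
C4: sp3
C5: sp ✓
C6: sp ✓
C7: sp3
C8: sp2
C9: sp2
C10: sp3
C11: sp3
C12: sp ✓
C5, C6, C12 → 3 sp carbons.

3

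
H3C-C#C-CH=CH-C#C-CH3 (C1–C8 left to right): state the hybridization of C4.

sp2

C4 — 3 σ bonds, plus one π bond. Steric number 3, so sp2.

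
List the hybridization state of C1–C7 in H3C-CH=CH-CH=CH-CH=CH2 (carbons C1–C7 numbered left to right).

C1 is sp3: 4 σ bonds, 4 electron-density regions.
C2 is sp2: 3 σ bonds, plus one π bond, 3 electron-density regions.
C3: 3 σ bonds, plus one π bond; 3 regions of electron density → sp2.
C4 carries 3 σ bonds, plus one π bond, giving a steric number of 3, so it is sp2.
C5 has 3 σ bonds, plus one π bond: steric number 3 → sp2.
C6: 3 σ bonds, plus one π bond — 3 electron domains, sp2.
C7: 3 σ bonds, plus one π bond — 3 electron domains, sp2.

C1 sp3, C2 sp2, C3 sp2, C4 sp2, C5 sp2, C6 sp2, C7 sp2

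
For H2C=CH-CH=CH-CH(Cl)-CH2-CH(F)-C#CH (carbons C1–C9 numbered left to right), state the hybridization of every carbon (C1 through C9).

C1 sp2, C2 sp2, C3 sp2, C4 sp2, C5 sp3, C6 sp3, C7 sp3, C8 sp, C9 sp

C1: 3 σ bonds, plus one π bond; 3 regions of electron density → sp2.
C2: 3 σ bonds, plus one π bond; 3 regions of electron density → sp2.
C3 is sp2: 3 σ bonds, plus one π bond, 3 electron-density regions.
C4: 3 σ bonds, plus one π bond — 3 electron domains, sp2.
C5 (4 σ bonds) has steric number 4: sp3.
C6 has 4 σ bonds: steric number 4 → sp3.
C7: 4 σ bonds; 4 regions of electron density → sp3.
C8 carries 2 σ bonds, plus two π bonds, giving a steric number of 2, so it is sp.
C9 is sp: 2 σ bonds, plus two π bonds, 2 electron-density regions.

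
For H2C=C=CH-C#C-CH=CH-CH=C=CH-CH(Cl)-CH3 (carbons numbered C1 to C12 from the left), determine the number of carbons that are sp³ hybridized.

2

C1: sp2
C2: sp
C3: sp2
C4: sp
C5: sp
C6: sp2
C7: sp2
C8: sp2
C9: sp
C10: sp2
C11: sp3 ✓
C12: sp3 ✓
C11, C12 → 2 sp3 carbons.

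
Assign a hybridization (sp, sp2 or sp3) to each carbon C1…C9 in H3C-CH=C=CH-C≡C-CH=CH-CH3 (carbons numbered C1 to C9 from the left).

C1: 4 σ bonds — 4 electron domains, sp3.
C2: 3 σ bonds, plus one π bond — 3 electron domains, sp2.
C3 — 2 σ bonds, plus two π bonds. Steric number 2, so sp.
C4: 3 σ bonds, plus one π bond — 3 electron domains, sp2.
C5 carries 2 σ bonds, plus two π bonds, giving a steric number of 2, so it is sp.
C6: 2 σ bonds, plus two π bonds — 2 electron domains, sp.
C7: 3 σ bonds, plus one π bond — 3 electron domains, sp2.
C8 — 3 σ bonds, plus one π bond. Steric number 3, so sp2.
C9 has 4 σ bonds: steric number 4 → sp3.

C1 sp3, C2 sp2, C3 sp, C4 sp2, C5 sp, C6 sp, C7 sp2, C8 sp2, C9 sp3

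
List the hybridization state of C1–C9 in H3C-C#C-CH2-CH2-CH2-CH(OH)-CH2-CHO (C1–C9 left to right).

C1 (4 σ bonds) has steric number 4: sp3.
C2 carries 2 σ bonds, plus two π bonds, giving a steric number of 2, so it is sp.
C3 (2 σ bonds, plus two π bonds) has steric number 2: sp.
C4: 4 σ bonds; 4 regions of electron density → sp3.
C5 — 4 σ bonds. Steric number 4, so sp3.
C6 carries 4 σ bonds, giving a steric number of 4, so it is sp3.
C7 — 4 σ bonds. Steric number 4, so sp3.
C8: 4 σ bonds — 4 electron domains, sp3.
C9 carries 3 σ bonds, plus one π bond, giving a steric number of 3, so it is sp2.

C1 sp3, C2 sp, C3 sp, C4 sp3, C5 sp3, C6 sp3, C7 sp3, C8 sp3, C9 sp2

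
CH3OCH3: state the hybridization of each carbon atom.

Each carbon atom: 4 σ bonds; 4 regions of electron density → sp3.

sp^3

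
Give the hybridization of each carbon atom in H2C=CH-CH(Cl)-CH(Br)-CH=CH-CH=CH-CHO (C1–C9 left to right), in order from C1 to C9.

C1 sp2, C2 sp2, C3 sp3, C4 sp3, C5 sp2, C6 sp2, C7 sp2, C8 sp2, C9 sp2

C1 has 3 σ bonds, plus one π bond: steric number 3 → sp2.
C2: 3 σ bonds, plus one π bond; 3 regions of electron density → sp2.
C3 (4 σ bonds) has steric number 4: sp3.
C4 (4 σ bonds) has steric number 4: sp3.
C5: 3 σ bonds, plus one π bond; 3 regions of electron density → sp2.
C6: 3 σ bonds, plus one π bond — 3 electron domains, sp2.
C7 (3 σ bonds, plus one π bond) has steric number 3: sp2.
C8 — 3 σ bonds, plus one π bond. Steric number 3, so sp2.
C9: 3 σ bonds, plus one π bond — 3 electron domains, sp2.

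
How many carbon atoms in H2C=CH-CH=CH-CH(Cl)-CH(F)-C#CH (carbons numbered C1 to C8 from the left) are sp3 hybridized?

2

C1: sp2
C2: sp2
C3: sp2
C4: sp2
C5: sp3 ✓
C6: sp3 ✓
C7: sp
C8: sp
C5, C6 → 2 sp3 carbons.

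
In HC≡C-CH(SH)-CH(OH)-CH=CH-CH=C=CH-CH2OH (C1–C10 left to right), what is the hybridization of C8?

C8 (2 σ bonds, plus two π bonds) has steric number 2: sp.

sp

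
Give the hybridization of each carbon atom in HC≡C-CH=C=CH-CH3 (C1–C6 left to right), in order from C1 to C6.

C1 sp, C2 sp, C3 sp2, C4 sp, C5 sp2, C6 sp3

C1 has 2 σ bonds, plus two π bonds: steric number 2 → sp.
C2 is sp: 2 σ bonds, plus two π bonds, 2 electron-density regions.
C3: 3 σ bonds, plus one π bond — 3 electron domains, sp2.
C4 has 2 σ bonds, plus two π bonds: steric number 2 → sp.
C5: 3 σ bonds, plus one π bond; 3 regions of electron density → sp2.
C6 carries 4 σ bonds, giving a steric number of 4, so it is sp3.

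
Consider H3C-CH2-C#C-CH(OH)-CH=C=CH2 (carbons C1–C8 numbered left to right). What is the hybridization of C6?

C6 has 3 σ bonds, plus one π bond: steric number 3 → sp2.

sp^2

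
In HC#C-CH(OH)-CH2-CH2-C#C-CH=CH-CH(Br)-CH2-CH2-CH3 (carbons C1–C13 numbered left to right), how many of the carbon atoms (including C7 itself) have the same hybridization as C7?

4

C7 is sp (two π bonds).
C1: sp ✓
C2: sp ✓
C3: sp3
C4: sp3
C5: sp3
C6: sp ✓
C7: sp ✓
C8: sp2
C9: sp2
C10: sp3
C11: sp3
C12: sp3
C13: sp3
4 carbons are sp.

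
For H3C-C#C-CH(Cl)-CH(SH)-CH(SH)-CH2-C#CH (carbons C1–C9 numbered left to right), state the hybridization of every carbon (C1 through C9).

C1 sp3, C2 sp, C3 sp, C4 sp3, C5 sp3, C6 sp3, C7 sp3, C8 sp, C9 sp

C1 — 4 σ bonds. Steric number 4, so sp3.
C2 (2 σ bonds, plus two π bonds) has steric number 2: sp.
C3: 2 σ bonds, plus two π bonds; 2 regions of electron density → sp.
C4 carries 4 σ bonds, giving a steric number of 4, so it is sp3.
C5 is sp3: 4 σ bonds, 4 electron-density regions.
C6 has 4 σ bonds: steric number 4 → sp3.
C7: 4 σ bonds; 4 regions of electron density → sp3.
C8 (2 σ bonds, plus two π bonds) has steric number 2: sp.
C9: 2 σ bonds, plus two π bonds — 2 electron domains, sp.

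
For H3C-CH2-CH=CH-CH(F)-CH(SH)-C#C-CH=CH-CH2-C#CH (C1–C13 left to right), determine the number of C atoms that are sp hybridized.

C1: sp3
C2: sp3
C3: sp2
C4: sp2
C5: sp3
C6: sp3
C7: sp ✓
C8: sp ✓
C9: sp2
C10: sp2
C11: sp3
C12: sp ✓
C13: sp ✓
C7, C8, C12, C13 → 4 sp carbons.

4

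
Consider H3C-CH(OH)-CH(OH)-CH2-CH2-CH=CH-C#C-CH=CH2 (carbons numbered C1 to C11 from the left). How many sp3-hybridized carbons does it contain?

C1: sp3 ✓
C2: sp3 ✓
C3: sp3 ✓
C4: sp3 ✓
C5: sp3 ✓
C6: sp2
C7: sp2
C8: sp
C9: sp
C10: sp2
C11: sp2
C1, C2, C3, C4, C5 → 5 sp3 carbons.

5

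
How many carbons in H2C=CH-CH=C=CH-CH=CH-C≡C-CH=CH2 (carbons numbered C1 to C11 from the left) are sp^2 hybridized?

C1: sp2 ✓
C2: sp2 ✓
C3: sp2 ✓
C4: sp
C5: sp2 ✓
C6: sp2 ✓
C7: sp2 ✓
C8: sp
C9: sp
C10: sp2 ✓
C11: sp2 ✓
C1, C2, C3, C5, C6, C7, C10, C11 → 8 sp2 carbons.

8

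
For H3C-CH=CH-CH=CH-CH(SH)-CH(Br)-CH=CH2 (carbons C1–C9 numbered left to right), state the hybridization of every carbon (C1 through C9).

C1 sp3, C2 sp2, C3 sp2, C4 sp2, C5 sp2, C6 sp3, C7 sp3, C8 sp2, C9 sp2

C1: 4 σ bonds; 4 regions of electron density → sp3.
C2 carries 3 σ bonds, plus one π bond, giving a steric number of 3, so it is sp2.
C3 — 3 σ bonds, plus one π bond. Steric number 3, so sp2.
C4: 3 σ bonds, plus one π bond — 3 electron domains, sp2.
C5 — 3 σ bonds, plus one π bond. Steric number 3, so sp2.
C6: 4 σ bonds — 4 electron domains, sp3.
C7 (4 σ bonds) has steric number 4: sp3.
C8 — 3 σ bonds, plus one π bond. Steric number 3, so sp2.
C9 (3 σ bonds, plus one π bond) has steric number 3: sp2.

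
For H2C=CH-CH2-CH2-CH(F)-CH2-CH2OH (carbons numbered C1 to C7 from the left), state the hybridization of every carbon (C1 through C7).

C1 sp2, C2 sp2, C3 sp3, C4 sp3, C5 sp3, C6 sp3, C7 sp3

C1 has 3 σ bonds, plus one π bond: steric number 3 → sp2.
C2: 3 σ bonds, plus one π bond; 3 regions of electron density → sp2.
C3 — 4 σ bonds. Steric number 4, so sp3.
C4 — 4 σ bonds. Steric number 4, so sp3.
C5: 4 σ bonds; 4 regions of electron density → sp3.
C6: 4 σ bonds; 4 regions of electron density → sp3.
C7: 4 σ bonds; 4 regions of electron density → sp3.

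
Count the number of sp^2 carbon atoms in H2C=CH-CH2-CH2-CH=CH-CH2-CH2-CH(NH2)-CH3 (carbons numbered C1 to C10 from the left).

C1: sp2 ✓
C2: sp2 ✓
C3: sp3
C4: sp3
C5: sp2 ✓
C6: sp2 ✓
C7: sp3
C8: sp3
C9: sp3
C10: sp3
C1, C2, C5, C6 → 4 sp2 carbons.

4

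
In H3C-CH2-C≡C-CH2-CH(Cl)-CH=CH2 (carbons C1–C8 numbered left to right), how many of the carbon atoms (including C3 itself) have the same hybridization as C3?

C3 is sp (two π bonds).
C1: sp3
C2: sp3
C3: sp ✓
C4: sp ✓
C5: sp3
C6: sp3
C7: sp2
C8: sp2
2 carbons are sp.

2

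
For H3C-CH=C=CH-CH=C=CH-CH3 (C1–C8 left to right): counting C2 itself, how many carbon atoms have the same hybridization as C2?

C2 is sp2 (one π bond).
C1: sp3
C2: sp2 ✓
C3: sp
C4: sp2 ✓
C5: sp2 ✓
C6: sp
C7: sp2 ✓
C8: sp3
4 carbons are sp2.

4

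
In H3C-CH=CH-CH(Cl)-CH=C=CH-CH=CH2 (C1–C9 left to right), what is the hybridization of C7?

sp²

C7 carries 3 σ bonds, plus one π bond, giving a steric number of 3, so it is sp2.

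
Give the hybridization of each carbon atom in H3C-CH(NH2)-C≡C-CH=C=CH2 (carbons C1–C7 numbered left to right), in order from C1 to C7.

C1 sp3, C2 sp3, C3 sp, C4 sp, C5 sp2, C6 sp, C7 sp2

C1: 4 σ bonds; 4 regions of electron density → sp3.
C2 carries 4 σ bonds, giving a steric number of 4, so it is sp3.
C3 is sp: 2 σ bonds, plus two π bonds, 2 electron-density regions.
C4 carries 2 σ bonds, plus two π bonds, giving a steric number of 2, so it is sp.
C5: 3 σ bonds, plus one π bond — 3 electron domains, sp2.
C6: 2 σ bonds, plus two π bonds; 2 regions of electron density → sp.
C7 has 3 σ bonds, plus one π bond: steric number 3 → sp2.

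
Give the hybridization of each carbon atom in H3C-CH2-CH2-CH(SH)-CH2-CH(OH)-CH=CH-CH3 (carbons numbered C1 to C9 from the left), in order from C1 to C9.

C1 sp3, C2 sp3, C3 sp3, C4 sp3, C5 sp3, C6 sp3, C7 sp2, C8 sp2, C9 sp3

C1: 4 σ bonds — 4 electron domains, sp3.
C2 carries 4 σ bonds, giving a steric number of 4, so it is sp3.
C3 carries 4 σ bonds, giving a steric number of 4, so it is sp3.
C4 is sp3: 4 σ bonds, 4 electron-density regions.
C5: 4 σ bonds; 4 regions of electron density → sp3.
C6 — 4 σ bonds. Steric number 4, so sp3.
C7 is sp2: 3 σ bonds, plus one π bond, 3 electron-density regions.
C8 — 3 σ bonds, plus one π bond. Steric number 3, so sp2.
C9 has 4 σ bonds: steric number 4 → sp3.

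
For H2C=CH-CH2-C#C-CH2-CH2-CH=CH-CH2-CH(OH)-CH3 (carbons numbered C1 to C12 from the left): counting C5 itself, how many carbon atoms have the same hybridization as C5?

C5 is sp (two π bonds).
C1: sp2
C2: sp2
C3: sp3
C4: sp ✓
C5: sp ✓
C6: sp3
C7: sp3
C8: sp2
C9: sp2
C10: sp3
C11: sp3
C12: sp3
2 carbons are sp.

2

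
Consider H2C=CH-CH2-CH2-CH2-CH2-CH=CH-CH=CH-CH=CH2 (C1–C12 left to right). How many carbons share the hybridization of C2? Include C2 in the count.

C2 is sp2 (one π bond).
C1: sp2 ✓
C2: sp2 ✓
C3: sp3
C4: sp3
C5: sp3
C6: sp3
C7: sp2 ✓
C8: sp2 ✓
C9: sp2 ✓
C10: sp2 ✓
C11: sp2 ✓
C12: sp2 ✓
8 carbons are sp2.

8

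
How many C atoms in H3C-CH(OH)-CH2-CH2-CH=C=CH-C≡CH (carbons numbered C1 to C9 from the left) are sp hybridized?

C1: sp3
C2: sp3
C3: sp3
C4: sp3
C5: sp2
C6: sp ✓
C7: sp2
C8: sp ✓
C9: sp ✓
C6, C8, C9 → 3 sp carbons.

3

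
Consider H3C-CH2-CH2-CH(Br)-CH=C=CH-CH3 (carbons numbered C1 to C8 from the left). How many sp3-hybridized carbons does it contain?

5

C1: sp3 ✓
C2: sp3 ✓
C3: sp3 ✓
C4: sp3 ✓
C5: sp2
C6: sp
C7: sp2
C8: sp3 ✓
C1, C2, C3, C4, C8 → 5 sp3 carbons.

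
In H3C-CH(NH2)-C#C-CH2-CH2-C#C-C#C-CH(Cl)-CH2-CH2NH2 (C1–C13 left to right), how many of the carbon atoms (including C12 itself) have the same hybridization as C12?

C12 is sp3 (only σ bonds).
C1: sp3 ✓
C2: sp3 ✓
C3: sp
C4: sp
C5: sp3 ✓
C6: sp3 ✓
C7: sp
C8: sp
C9: sp
C10: sp
C11: sp3 ✓
C12: sp3 ✓
C13: sp3 ✓
7 carbons are sp3.

7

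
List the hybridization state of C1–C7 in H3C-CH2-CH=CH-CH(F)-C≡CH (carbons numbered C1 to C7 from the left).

C1: 4 σ bonds — 4 electron domains, sp3.
C2: 4 σ bonds; 4 regions of electron density → sp3.
C3: 3 σ bonds, plus one π bond — 3 electron domains, sp2.
C4 has 3 σ bonds, plus one π bond: steric number 3 → sp2.
C5 carries 4 σ bonds, giving a steric number of 4, so it is sp3.
C6 — 2 σ bonds, plus two π bonds. Steric number 2, so sp.
C7: 2 σ bonds, plus two π bonds; 2 regions of electron density → sp.

C1 sp3, C2 sp3, C3 sp2, C4 sp2, C5 sp3, C6 sp, C7 sp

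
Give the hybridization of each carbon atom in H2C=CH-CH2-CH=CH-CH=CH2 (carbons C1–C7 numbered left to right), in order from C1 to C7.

C1 sp2, C2 sp2, C3 sp3, C4 sp2, C5 sp2, C6 sp2, C7 sp2

C1 (3 σ bonds, plus one π bond) has steric number 3: sp2.
C2 — 3 σ bonds, plus one π bond. Steric number 3, so sp2.
C3 — 4 σ bonds. Steric number 4, so sp3.
C4 carries 3 σ bonds, plus one π bond, giving a steric number of 3, so it is sp2.
C5 carries 3 σ bonds, plus one π bond, giving a steric number of 3, so it is sp2.
C6 carries 3 σ bonds, plus one π bond, giving a steric number of 3, so it is sp2.
C7 carries 3 σ bonds, plus one π bond, giving a steric number of 3, so it is sp2.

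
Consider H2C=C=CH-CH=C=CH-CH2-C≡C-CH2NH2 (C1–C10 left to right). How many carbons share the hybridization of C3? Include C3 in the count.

C3 is sp2 (one π bond).
C1: sp2 ✓
C2: sp
C3: sp2 ✓
C4: sp2 ✓
C5: sp
C6: sp2 ✓
C7: sp3
C8: sp
C9: sp
C10: sp3
4 carbons are sp2.

4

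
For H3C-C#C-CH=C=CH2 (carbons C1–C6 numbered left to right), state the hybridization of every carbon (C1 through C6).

C1 sp3, C2 sp, C3 sp, C4 sp2, C5 sp, C6 sp2

C1: 4 σ bonds; 4 regions of electron density → sp3.
C2 is sp: 2 σ bonds, plus two π bonds, 2 electron-density regions.
C3 has 2 σ bonds, plus two π bonds: steric number 2 → sp.
C4 has 3 σ bonds, plus one π bond: steric number 3 → sp2.
C5 (2 σ bonds, plus two π bonds) has steric number 2: sp.
C6: 3 σ bonds, plus one π bond; 3 regions of electron density → sp2.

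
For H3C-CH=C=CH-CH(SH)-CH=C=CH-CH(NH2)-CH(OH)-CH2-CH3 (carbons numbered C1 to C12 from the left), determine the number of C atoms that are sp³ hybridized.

6

C1: sp3 ✓
C2: sp2
C3: sp
C4: sp2
C5: sp3 ✓
C6: sp2
C7: sp
C8: sp2
C9: sp3 ✓
C10: sp3 ✓
C11: sp3 ✓
C12: sp3 ✓
C1, C5, C9, C10, C11, C12 → 6 sp3 carbons.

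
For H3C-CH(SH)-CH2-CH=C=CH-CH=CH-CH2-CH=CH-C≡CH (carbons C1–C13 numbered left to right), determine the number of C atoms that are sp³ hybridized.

4

C1: sp3 ✓
C2: sp3 ✓
C3: sp3 ✓
C4: sp2
C5: sp
C6: sp2
C7: sp2
C8: sp2
C9: sp3 ✓
C10: sp2
C11: sp2
C12: sp
C13: sp
C1, C2, C3, C9 → 4 sp3 carbons.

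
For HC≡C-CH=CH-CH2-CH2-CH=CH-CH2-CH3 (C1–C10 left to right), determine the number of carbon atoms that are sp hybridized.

C1: sp ✓
C2: sp ✓
C3: sp2
C4: sp2
C5: sp3
C6: sp3
C7: sp2
C8: sp2
C9: sp3
C10: sp3
C1, C2 → 2 sp carbons.

2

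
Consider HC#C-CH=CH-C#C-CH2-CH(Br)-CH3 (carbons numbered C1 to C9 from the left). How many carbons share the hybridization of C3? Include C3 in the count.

2

C3 is sp2 (one π bond).
C1: sp
C2: sp
C3: sp2 ✓
C4: sp2 ✓
C5: sp
C6: sp
C7: sp3
C8: sp3
C9: sp3
2 carbons are sp2.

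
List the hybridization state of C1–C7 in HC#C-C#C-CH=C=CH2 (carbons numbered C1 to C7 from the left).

C1 sp, C2 sp, C3 sp, C4 sp, C5 sp2, C6 sp, C7 sp2

C1 has 2 σ bonds, plus two π bonds: steric number 2 → sp.
C2 has 2 σ bonds, plus two π bonds: steric number 2 → sp.
C3 has 2 σ bonds, plus two π bonds: steric number 2 → sp.
C4 — 2 σ bonds, plus two π bonds. Steric number 2, so sp.
C5 (3 σ bonds, plus one π bond) has steric number 3: sp2.
C6 — 2 σ bonds, plus two π bonds. Steric number 2, so sp.
C7: 3 σ bonds, plus one π bond — 3 electron domains, sp2.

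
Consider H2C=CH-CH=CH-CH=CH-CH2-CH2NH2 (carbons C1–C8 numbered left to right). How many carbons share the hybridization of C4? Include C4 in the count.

C4 is sp2 (one π bond).
C1: sp2 ✓
C2: sp2 ✓
C3: sp2 ✓
C4: sp2 ✓
C5: sp2 ✓
C6: sp2 ✓
C7: sp3
C8: sp3
6 carbons are sp2.

6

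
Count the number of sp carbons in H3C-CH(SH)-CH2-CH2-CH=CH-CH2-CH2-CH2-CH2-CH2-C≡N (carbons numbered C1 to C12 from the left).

1

C1: sp3
C2: sp3
C3: sp3
C4: sp3
C5: sp2
C6: sp2
C7: sp3
C8: sp3
C9: sp3
C10: sp3
C11: sp3
C12: sp ✓
C12 → 1 sp carbon.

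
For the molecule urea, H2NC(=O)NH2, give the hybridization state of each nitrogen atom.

sp2

Both N lone pairs are conjugated with the C=O; planar sp2.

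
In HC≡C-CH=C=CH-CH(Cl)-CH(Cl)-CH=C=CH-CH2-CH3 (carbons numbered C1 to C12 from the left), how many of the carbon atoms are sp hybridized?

C1: sp ✓
C2: sp ✓
C3: sp2
C4: sp ✓
C5: sp2
C6: sp3
C7: sp3
C8: sp2
C9: sp ✓
C10: sp2
C11: sp3
C12: sp3
C1, C2, C4, C9 → 4 sp carbons.

4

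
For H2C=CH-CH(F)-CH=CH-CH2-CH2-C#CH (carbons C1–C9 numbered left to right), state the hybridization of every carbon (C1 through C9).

C1 sp2, C2 sp2, C3 sp3, C4 sp2, C5 sp2, C6 sp3, C7 sp3, C8 sp, C9 sp

C1: 3 σ bonds, plus one π bond — 3 electron domains, sp2.
C2: 3 σ bonds, plus one π bond — 3 electron domains, sp2.
C3: 4 σ bonds — 4 electron domains, sp3.
C4 has 3 σ bonds, plus one π bond: steric number 3 → sp2.
C5 — 3 σ bonds, plus one π bond. Steric number 3, so sp2.
C6 carries 4 σ bonds, giving a steric number of 4, so it is sp3.
C7: 4 σ bonds; 4 regions of electron density → sp3.
C8 is sp: 2 σ bonds, plus two π bonds, 2 electron-density regions.
C9: 2 σ bonds, plus two π bonds; 2 regions of electron density → sp.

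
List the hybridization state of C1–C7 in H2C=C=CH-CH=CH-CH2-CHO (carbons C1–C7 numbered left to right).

C1 — 3 σ bonds, plus one π bond. Steric number 3, so sp2.
C2: 2 σ bonds, plus two π bonds; 2 regions of electron density → sp.
C3 (3 σ bonds, plus one π bond) has steric number 3: sp2.
C4 is sp2: 3 σ bonds, plus one π bond, 3 electron-density regions.
C5 is sp2: 3 σ bonds, plus one π bond, 3 electron-density regions.
C6 — 4 σ bonds. Steric number 4, so sp3.
C7: 3 σ bonds, plus one π bond — 3 electron domains, sp2.

C1 sp2, C2 sp, C3 sp2, C4 sp2, C5 sp2, C6 sp3, C7 sp2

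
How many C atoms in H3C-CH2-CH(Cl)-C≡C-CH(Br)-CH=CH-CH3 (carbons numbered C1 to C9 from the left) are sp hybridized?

C1: sp3
C2: sp3
C3: sp3
C4: sp ✓
C5: sp ✓
C6: sp3
C7: sp2
C8: sp2
C9: sp3
C4, C5 → 2 sp carbons.

2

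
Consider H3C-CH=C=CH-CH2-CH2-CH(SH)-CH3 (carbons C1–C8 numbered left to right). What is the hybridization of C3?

C3 (2 σ bonds, plus two π bonds) has steric number 2: sp.

sp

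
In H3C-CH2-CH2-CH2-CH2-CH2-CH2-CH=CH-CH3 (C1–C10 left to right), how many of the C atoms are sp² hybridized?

C1: sp3
C2: sp3
C3: sp3
C4: sp3
C5: sp3
C6: sp3
C7: sp3
C8: sp2 ✓
C9: sp2 ✓
C10: sp3
C8, C9 → 2 sp2 carbons.

2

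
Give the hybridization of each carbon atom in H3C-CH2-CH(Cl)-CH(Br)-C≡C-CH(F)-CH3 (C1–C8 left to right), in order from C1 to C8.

C1 sp3, C2 sp3, C3 sp3, C4 sp3, C5 sp, C6 sp, C7 sp3, C8 sp3

C1: 4 σ bonds; 4 regions of electron density → sp3.
C2 (4 σ bonds) has steric number 4: sp3.
C3 carries 4 σ bonds, giving a steric number of 4, so it is sp3.
C4 is sp3: 4 σ bonds, 4 electron-density regions.
C5 — 2 σ bonds, plus two π bonds. Steric number 2, so sp.
C6 carries 2 σ bonds, plus two π bonds, giving a steric number of 2, so it is sp.
C7: 4 σ bonds; 4 regions of electron density → sp3.
C8: 4 σ bonds; 4 regions of electron density → sp3.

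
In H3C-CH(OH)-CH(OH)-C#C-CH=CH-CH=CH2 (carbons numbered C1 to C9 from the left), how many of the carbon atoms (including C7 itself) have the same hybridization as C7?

4

C7 is sp2 (one π bond).
C1: sp3
C2: sp3
C3: sp3
C4: sp
C5: sp
C6: sp2 ✓
C7: sp2 ✓
C8: sp2 ✓
C9: sp2 ✓
4 carbons are sp2.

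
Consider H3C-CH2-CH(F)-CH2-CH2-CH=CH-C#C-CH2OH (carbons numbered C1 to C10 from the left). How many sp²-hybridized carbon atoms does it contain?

2

C1: sp3
C2: sp3
C3: sp3
C4: sp3
C5: sp3
C6: sp2 ✓
C7: sp2 ✓
C8: sp
C9: sp
C10: sp3
C6, C7 → 2 sp2 carbons.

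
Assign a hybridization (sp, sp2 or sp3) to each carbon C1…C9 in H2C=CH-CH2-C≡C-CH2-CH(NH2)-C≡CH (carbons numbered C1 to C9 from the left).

C1: 3 σ bonds, plus one π bond; 3 regions of electron density → sp2.
C2: 3 σ bonds, plus one π bond — 3 electron domains, sp2.
C3 — 4 σ bonds. Steric number 4, so sp3.
C4 is sp: 2 σ bonds, plus two π bonds, 2 electron-density regions.
C5: 2 σ bonds, plus two π bonds — 2 electron domains, sp.
C6 (4 σ bonds) has steric number 4: sp3.
C7 — 4 σ bonds. Steric number 4, so sp3.
C8 has 2 σ bonds, plus two π bonds: steric number 2 → sp.
C9 — 2 σ bonds, plus two π bonds. Steric number 2, so sp.

C1 sp2, C2 sp2, C3 sp3, C4 sp, C5 sp, C6 sp3, C7 sp3, C8 sp, C9 sp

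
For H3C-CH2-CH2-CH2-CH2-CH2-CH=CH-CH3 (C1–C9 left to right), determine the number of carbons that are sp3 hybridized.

7

C1: sp3 ✓
C2: sp3 ✓
C3: sp3 ✓
C4: sp3 ✓
C5: sp3 ✓
C6: sp3 ✓
C7: sp2
C8: sp2
C9: sp3 ✓
C1, C2, C3, C4, C5, C6, C9 → 7 sp3 carbons.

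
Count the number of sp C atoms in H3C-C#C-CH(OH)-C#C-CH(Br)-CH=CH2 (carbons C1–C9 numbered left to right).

4

C1: sp3
C2: sp ✓
C3: sp ✓
C4: sp3
C5: sp ✓
C6: sp ✓
C7: sp3
C8: sp2
C9: sp2
C2, C3, C5, C6 → 4 sp carbons.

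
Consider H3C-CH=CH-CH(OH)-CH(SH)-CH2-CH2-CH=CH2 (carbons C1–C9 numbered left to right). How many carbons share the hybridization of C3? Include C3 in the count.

4

C3 is sp2 (one π bond).
C1: sp3
C2: sp2 ✓
C3: sp2 ✓
C4: sp3
C5: sp3
C6: sp3
C7: sp3
C8: sp2 ✓
C9: sp2 ✓
4 carbons are sp2.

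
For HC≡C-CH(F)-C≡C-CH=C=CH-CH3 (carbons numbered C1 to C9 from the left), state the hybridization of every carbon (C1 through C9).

C1: 2 σ bonds, plus two π bonds; 2 regions of electron density → sp.
C2 is sp: 2 σ bonds, plus two π bonds, 2 electron-density regions.
C3: 4 σ bonds; 4 regions of electron density → sp3.
C4 has 2 σ bonds, plus two π bonds: steric number 2 → sp.
C5 has 2 σ bonds, plus two π bonds: steric number 2 → sp.
C6: 3 σ bonds, plus one π bond — 3 electron domains, sp2.
C7: 2 σ bonds, plus two π bonds — 2 electron domains, sp.
C8 has 3 σ bonds, plus one π bond: steric number 3 → sp2.
C9: 4 σ bonds; 4 regions of electron density → sp3.

C1 sp, C2 sp, C3 sp3, C4 sp, C5 sp, C6 sp2, C7 sp, C8 sp2, C9 sp3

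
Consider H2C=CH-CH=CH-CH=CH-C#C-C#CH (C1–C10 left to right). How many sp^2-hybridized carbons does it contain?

C1: sp2 ✓
C2: sp2 ✓
C3: sp2 ✓
C4: sp2 ✓
C5: sp2 ✓
C6: sp2 ✓
C7: sp
C8: sp
C9: sp
C10: sp
C1, C2, C3, C4, C5, C6 → 6 sp2 carbons.

6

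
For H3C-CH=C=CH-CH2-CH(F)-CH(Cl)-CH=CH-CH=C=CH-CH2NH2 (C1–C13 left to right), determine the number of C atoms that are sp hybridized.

2

C1: sp3
C2: sp2
C3: sp ✓
C4: sp2
C5: sp3
C6: sp3
C7: sp3
C8: sp2
C9: sp2
C10: sp2
C11: sp ✓
C12: sp2
C13: sp3
C3, C11 → 2 sp carbons.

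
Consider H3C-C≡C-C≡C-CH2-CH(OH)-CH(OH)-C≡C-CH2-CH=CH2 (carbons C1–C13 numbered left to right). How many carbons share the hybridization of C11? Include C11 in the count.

5

C11 is sp3 (only σ bonds).
C1: sp3 ✓
C2: sp
C3: sp
C4: sp
C5: sp
C6: sp3 ✓
C7: sp3 ✓
C8: sp3 ✓
C9: sp
C10: sp
C11: sp3 ✓
C12: sp2
C13: sp2
5 carbons are sp3.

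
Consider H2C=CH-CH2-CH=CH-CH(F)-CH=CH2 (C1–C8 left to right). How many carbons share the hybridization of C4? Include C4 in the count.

6

C4 is sp2 (one π bond).
C1: sp2 ✓
C2: sp2 ✓
C3: sp3
C4: sp2 ✓
C5: sp2 ✓
C6: sp3
C7: sp2 ✓
C8: sp2 ✓
6 carbons are sp2.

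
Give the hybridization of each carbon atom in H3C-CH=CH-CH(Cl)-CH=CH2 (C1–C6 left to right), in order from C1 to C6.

C1 is sp3: 4 σ bonds, 4 electron-density regions.
C2 is sp2: 3 σ bonds, plus one π bond, 3 electron-density regions.
C3 (3 σ bonds, plus one π bond) has steric number 3: sp2.
C4 has 4 σ bonds: steric number 4 → sp3.
C5 (3 σ bonds, plus one π bond) has steric number 3: sp2.
C6 carries 3 σ bonds, plus one π bond, giving a steric number of 3, so it is sp2.

C1 sp3, C2 sp2, C3 sp2, C4 sp3, C5 sp2, C6 sp2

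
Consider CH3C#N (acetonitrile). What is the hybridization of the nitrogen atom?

sp

N has one σ bond and one lone pair: steric number 2 → sp.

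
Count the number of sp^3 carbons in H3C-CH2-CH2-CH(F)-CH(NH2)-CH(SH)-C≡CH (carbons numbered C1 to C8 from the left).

C1: sp3 ✓
C2: sp3 ✓
C3: sp3 ✓
C4: sp3 ✓
C5: sp3 ✓
C6: sp3 ✓
C7: sp
C8: sp
C1, C2, C3, C4, C5, C6 → 6 sp3 carbons.

6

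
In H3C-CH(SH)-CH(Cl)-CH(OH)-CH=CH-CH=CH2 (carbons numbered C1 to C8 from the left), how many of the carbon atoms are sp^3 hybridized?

4

C1: sp3 ✓
C2: sp3 ✓
C3: sp3 ✓
C4: sp3 ✓
C5: sp2
C6: sp2
C7: sp2
C8: sp2
C1, C2, C3, C4 → 4 sp3 carbons.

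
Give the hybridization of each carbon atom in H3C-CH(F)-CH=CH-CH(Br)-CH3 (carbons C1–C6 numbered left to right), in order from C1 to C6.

C1 sp3, C2 sp3, C3 sp2, C4 sp2, C5 sp3, C6 sp3

C1 is sp3: 4 σ bonds, 4 electron-density regions.
C2 carries 4 σ bonds, giving a steric number of 4, so it is sp3.
C3 (3 σ bonds, plus one π bond) has steric number 3: sp2.
C4: 3 σ bonds, plus one π bond; 3 regions of electron density → sp2.
C5 (4 σ bonds) has steric number 4: sp3.
C6 is sp3: 4 σ bonds, 4 electron-density regions.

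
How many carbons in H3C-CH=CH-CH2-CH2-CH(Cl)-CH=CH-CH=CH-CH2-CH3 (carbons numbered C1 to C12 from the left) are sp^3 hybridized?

6

C1: sp3 ✓
C2: sp2
C3: sp2
C4: sp3 ✓
C5: sp3 ✓
C6: sp3 ✓
C7: sp2
C8: sp2
C9: sp2
C10: sp2
C11: sp3 ✓
C12: sp3 ✓
C1, C4, C5, C6, C11, C12 → 6 sp3 carbons.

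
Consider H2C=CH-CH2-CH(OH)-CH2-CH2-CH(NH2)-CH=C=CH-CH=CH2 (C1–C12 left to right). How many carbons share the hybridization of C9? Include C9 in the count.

1

C9 is sp (two π bonds).
C1: sp2
C2: sp2
C3: sp3
C4: sp3
C5: sp3
C6: sp3
C7: sp3
C8: sp2
C9: sp ✓
C10: sp2
C11: sp2
C12: sp2
1 carbon is sp.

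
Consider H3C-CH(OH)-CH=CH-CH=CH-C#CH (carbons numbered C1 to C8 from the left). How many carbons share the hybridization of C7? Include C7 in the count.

C7 is sp (two π bonds).
C1: sp3
C2: sp3
C3: sp2
C4: sp2
C5: sp2
C6: sp2
C7: sp ✓
C8: sp ✓
2 carbons are sp.

2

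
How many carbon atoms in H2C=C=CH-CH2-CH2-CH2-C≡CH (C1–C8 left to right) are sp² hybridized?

C1: sp2 ✓
C2: sp
C3: sp2 ✓
C4: sp3
C5: sp3
C6: sp3
C7: sp
C8: sp
C1, C3 → 2 sp2 carbons.

2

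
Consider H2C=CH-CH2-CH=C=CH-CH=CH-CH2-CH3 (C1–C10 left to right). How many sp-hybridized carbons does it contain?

C1: sp2
C2: sp2
C3: sp3
C4: sp2
C5: sp ✓
C6: sp2
C7: sp2
C8: sp2
C9: sp3
C10: sp3
C5 → 1 sp carbon.

1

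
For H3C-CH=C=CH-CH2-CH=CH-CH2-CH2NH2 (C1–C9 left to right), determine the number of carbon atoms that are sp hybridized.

C1: sp3
C2: sp2
C3: sp ✓
C4: sp2
C5: sp3
C6: sp2
C7: sp2
C8: sp3
C9: sp3
C3 → 1 sp carbon.

1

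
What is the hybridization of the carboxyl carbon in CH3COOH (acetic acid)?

sp²

The carboxyl carbon has 3 σ bonds, plus one π bond: steric number 3 → sp2.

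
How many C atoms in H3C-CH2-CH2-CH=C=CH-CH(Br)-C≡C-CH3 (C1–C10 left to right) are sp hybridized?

3

C1: sp3
C2: sp3
C3: sp3
C4: sp2
C5: sp ✓
C6: sp2
C7: sp3
C8: sp ✓
C9: sp ✓
C10: sp3
C5, C8, C9 → 3 sp carbons.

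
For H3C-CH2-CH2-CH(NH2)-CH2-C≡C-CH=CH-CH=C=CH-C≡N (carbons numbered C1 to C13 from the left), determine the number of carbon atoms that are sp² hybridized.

C1: sp3
C2: sp3
C3: sp3
C4: sp3
C5: sp3
C6: sp
C7: sp
C8: sp2 ✓
C9: sp2 ✓
C10: sp2 ✓
C11: sp
C12: sp2 ✓
C13: sp
C8, C9, C10, C12 → 4 sp2 carbons.

4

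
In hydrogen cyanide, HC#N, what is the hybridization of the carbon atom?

sp

The carbon atom — 2 σ bonds, plus two π bonds. Steric number 2, so sp.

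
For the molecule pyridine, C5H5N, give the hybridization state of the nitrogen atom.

sp^2

N has two σ bonds and one lone pair in the ring plane (steric number 3 → sp2); its p orbital contributes one electron to the aromatic π system via the C=N double bond.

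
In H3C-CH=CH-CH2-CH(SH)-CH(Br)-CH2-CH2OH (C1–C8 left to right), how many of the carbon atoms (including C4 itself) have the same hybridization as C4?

6

C4 is sp3 (only σ bonds).
C1: sp3 ✓
C2: sp2
C3: sp2
C4: sp3 ✓
C5: sp3 ✓
C6: sp3 ✓
C7: sp3 ✓
C8: sp3 ✓
6 carbons are sp3.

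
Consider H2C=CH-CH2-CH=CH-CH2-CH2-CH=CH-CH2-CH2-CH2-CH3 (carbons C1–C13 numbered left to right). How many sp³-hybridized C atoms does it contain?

C1: sp2
C2: sp2
C3: sp3 ✓
C4: sp2
C5: sp2
C6: sp3 ✓
C7: sp3 ✓
C8: sp2
C9: sp2
C10: sp3 ✓
C11: sp3 ✓
C12: sp3 ✓
C13: sp3 ✓
C3, C6, C7, C10, C11, C12, C13 → 7 sp3 carbons.

7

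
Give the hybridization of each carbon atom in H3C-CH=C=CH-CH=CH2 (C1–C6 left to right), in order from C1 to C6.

C1 is sp3: 4 σ bonds, 4 electron-density regions.
C2 (3 σ bonds, plus one π bond) has steric number 3: sp2.
C3 (2 σ bonds, plus two π bonds) has steric number 2: sp.
C4 carries 3 σ bonds, plus one π bond, giving a steric number of 3, so it is sp2.
C5: 3 σ bonds, plus one π bond — 3 electron domains, sp2.
C6 (3 σ bonds, plus one π bond) has steric number 3: sp2.

C1 sp3, C2 sp2, C3 sp, C4 sp2, C5 sp2, C6 sp2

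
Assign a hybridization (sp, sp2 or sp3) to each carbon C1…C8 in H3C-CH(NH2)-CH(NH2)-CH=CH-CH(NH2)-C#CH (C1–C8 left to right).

C1: 4 σ bonds; 4 regions of electron density → sp3.
C2 carries 4 σ bonds, giving a steric number of 4, so it is sp3.
C3: 4 σ bonds — 4 electron domains, sp3.
C4: 3 σ bonds, plus one π bond; 3 regions of electron density → sp2.
C5 (3 σ bonds, plus one π bond) has steric number 3: sp2.
C6 (4 σ bonds) has steric number 4: sp3.
C7 is sp: 2 σ bonds, plus two π bonds, 2 electron-density regions.
C8 is sp: 2 σ bonds, plus two π bonds, 2 electron-density regions.

C1 sp3, C2 sp3, C3 sp3, C4 sp2, C5 sp2, C6 sp3, C7 sp, C8 sp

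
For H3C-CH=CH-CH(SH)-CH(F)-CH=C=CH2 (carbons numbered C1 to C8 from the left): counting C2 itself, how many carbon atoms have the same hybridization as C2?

4

C2 is sp2 (one π bond).
C1: sp3
C2: sp2 ✓
C3: sp2 ✓
C4: sp3
C5: sp3
C6: sp2 ✓
C7: sp
C8: sp2 ✓
4 carbons are sp2.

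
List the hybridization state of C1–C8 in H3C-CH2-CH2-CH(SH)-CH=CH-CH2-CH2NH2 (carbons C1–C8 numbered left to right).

C1 sp3, C2 sp3, C3 sp3, C4 sp3, C5 sp2, C6 sp2, C7 sp3, C8 sp3

C1: 4 σ bonds — 4 electron domains, sp3.
C2 — 4 σ bonds. Steric number 4, so sp3.
C3 carries 4 σ bonds, giving a steric number of 4, so it is sp3.
C4 has 4 σ bonds: steric number 4 → sp3.
C5 carries 3 σ bonds, plus one π bond, giving a steric number of 3, so it is sp2.
C6: 3 σ bonds, plus one π bond; 3 regions of electron density → sp2.
C7: 4 σ bonds; 4 regions of electron density → sp3.
C8 has 4 σ bonds: steric number 4 → sp3.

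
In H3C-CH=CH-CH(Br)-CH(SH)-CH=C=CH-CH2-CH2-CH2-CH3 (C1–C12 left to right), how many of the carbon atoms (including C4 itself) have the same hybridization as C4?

C4 is sp3 (only σ bonds).
C1: sp3 ✓
C2: sp2
C3: sp2
C4: sp3 ✓
C5: sp3 ✓
C6: sp2
C7: sp
C8: sp2
C9: sp3 ✓
C10: sp3 ✓
C11: sp3 ✓
C12: sp3 ✓
7 carbons are sp3.

7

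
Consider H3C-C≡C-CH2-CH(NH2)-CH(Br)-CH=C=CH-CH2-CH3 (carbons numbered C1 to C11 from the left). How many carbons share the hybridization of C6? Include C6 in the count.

C6 is sp3 (only σ bonds).
C1: sp3 ✓
C2: sp
C3: sp
C4: sp3 ✓
C5: sp3 ✓
C6: sp3 ✓
C7: sp2
C8: sp
C9: sp2
C10: sp3 ✓
C11: sp3 ✓
6 carbons are sp3.

6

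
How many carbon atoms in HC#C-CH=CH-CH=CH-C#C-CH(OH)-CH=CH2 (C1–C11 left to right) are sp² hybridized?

C1: sp
C2: sp
C3: sp2 ✓
C4: sp2 ✓
C5: sp2 ✓
C6: sp2 ✓
C7: sp
C8: sp
C9: sp3
C10: sp2 ✓
C11: sp2 ✓
C3, C4, C5, C6, C10, C11 → 6 sp2 carbons.

6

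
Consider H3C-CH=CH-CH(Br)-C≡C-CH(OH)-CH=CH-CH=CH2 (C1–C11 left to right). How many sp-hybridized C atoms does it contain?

2

C1: sp3
C2: sp2
C3: sp2
C4: sp3
C5: sp ✓
C6: sp ✓
C7: sp3
C8: sp2
C9: sp2
C10: sp2
C11: sp2
C5, C6 → 2 sp carbons.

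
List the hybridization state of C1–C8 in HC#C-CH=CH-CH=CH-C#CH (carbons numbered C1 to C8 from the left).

C1 sp, C2 sp, C3 sp2, C4 sp2, C5 sp2, C6 sp2, C7 sp, C8 sp

C1 carries 2 σ bonds, plus two π bonds, giving a steric number of 2, so it is sp.
C2 carries 2 σ bonds, plus two π bonds, giving a steric number of 2, so it is sp.
C3: 3 σ bonds, plus one π bond — 3 electron domains, sp2.
C4 is sp2: 3 σ bonds, plus one π bond, 3 electron-density regions.
C5 is sp2: 3 σ bonds, plus one π bond, 3 electron-density regions.
C6 — 3 σ bonds, plus one π bond. Steric number 3, so sp2.
C7 — 2 σ bonds, plus two π bonds. Steric number 2, so sp.
C8 has 2 σ bonds, plus two π bonds: steric number 2 → sp.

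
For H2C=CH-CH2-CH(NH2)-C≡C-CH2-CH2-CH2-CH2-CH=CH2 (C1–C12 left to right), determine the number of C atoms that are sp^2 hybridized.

4

C1: sp2 ✓
C2: sp2 ✓
C3: sp3
C4: sp3
C5: sp
C6: sp
C7: sp3
C8: sp3
C9: sp3
C10: sp3
C11: sp2 ✓
C12: sp2 ✓
C1, C2, C11, C12 → 4 sp2 carbons.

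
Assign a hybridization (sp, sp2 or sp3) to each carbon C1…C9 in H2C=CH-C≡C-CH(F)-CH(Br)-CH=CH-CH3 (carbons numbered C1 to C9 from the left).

C1 — 3 σ bonds, plus one π bond. Steric number 3, so sp2.
C2 — 3 σ bonds, plus one π bond. Steric number 3, so sp2.
C3 — 2 σ bonds, plus two π bonds. Steric number 2, so sp.
C4 (2 σ bonds, plus two π bonds) has steric number 2: sp.
C5 has 4 σ bonds: steric number 4 → sp3.
C6: 4 σ bonds — 4 electron domains, sp3.
C7 has 3 σ bonds, plus one π bond: steric number 3 → sp2.
C8: 3 σ bonds, plus one π bond; 3 regions of electron density → sp2.
C9 has 4 σ bonds: steric number 4 → sp3.

C1 sp2, C2 sp2, C3 sp, C4 sp, C5 sp3, C6 sp3, C7 sp2, C8 sp2, C9 sp3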